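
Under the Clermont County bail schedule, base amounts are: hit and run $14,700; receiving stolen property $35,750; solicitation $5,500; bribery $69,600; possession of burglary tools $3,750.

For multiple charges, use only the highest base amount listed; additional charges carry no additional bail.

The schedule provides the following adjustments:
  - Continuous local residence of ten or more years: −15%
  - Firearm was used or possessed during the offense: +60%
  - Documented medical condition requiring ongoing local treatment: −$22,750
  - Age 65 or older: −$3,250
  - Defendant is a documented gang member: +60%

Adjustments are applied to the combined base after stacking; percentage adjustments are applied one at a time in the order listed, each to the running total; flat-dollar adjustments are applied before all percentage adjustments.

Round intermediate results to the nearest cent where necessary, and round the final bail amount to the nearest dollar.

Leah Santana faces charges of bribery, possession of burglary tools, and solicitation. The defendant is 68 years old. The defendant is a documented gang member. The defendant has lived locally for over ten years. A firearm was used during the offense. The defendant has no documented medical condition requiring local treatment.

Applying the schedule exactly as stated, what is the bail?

$144,378

Base amounts from the schedule: bribery $69,600; possession of burglary tools $3,750; solicitation $5,500.
Stacking rule: use the highest base only. Highest is bribery at $69,600. Combined base = $69,600.
Age 65 or older (−$3,250 flat): $69,600 − $3,250 = $66,350.
Continuous local residence of ten or more years (−15%): $66,350 × 0.85 = $56,397.50.
Firearm was used or possessed during the offense (+60%): $56,397.50 × 1.6 = $90,236.
Defendant is a documented gang member (+60%): $90,236 × 1.6 = $144,377.60.
Rounded to the nearest dollar: $144,378.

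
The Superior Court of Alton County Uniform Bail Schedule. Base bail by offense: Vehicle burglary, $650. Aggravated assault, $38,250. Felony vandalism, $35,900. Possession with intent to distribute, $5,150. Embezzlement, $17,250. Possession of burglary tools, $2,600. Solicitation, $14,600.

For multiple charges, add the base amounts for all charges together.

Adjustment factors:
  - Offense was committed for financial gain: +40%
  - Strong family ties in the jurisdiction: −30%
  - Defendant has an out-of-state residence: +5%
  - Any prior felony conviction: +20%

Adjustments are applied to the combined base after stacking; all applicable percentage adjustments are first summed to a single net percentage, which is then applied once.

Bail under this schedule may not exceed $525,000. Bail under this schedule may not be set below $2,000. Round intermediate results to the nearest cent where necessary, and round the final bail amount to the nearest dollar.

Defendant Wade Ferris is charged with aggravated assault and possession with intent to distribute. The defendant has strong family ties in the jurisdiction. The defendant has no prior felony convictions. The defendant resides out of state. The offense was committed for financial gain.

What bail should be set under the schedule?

Base amounts from the schedule: aggravated assault $38,250; possession with intent to distribute $5,150.
Stacking rule: sum of all bases. $38,250 + $5,150 = $43,400.
Net percentage adjustment: +40% −30% +5% = +15%. $43,400 × 1.15 = $49,910.
$49,910 is within the $525,000 maximum.
$49,910 is at or above the $2,000 minimum.

$49,910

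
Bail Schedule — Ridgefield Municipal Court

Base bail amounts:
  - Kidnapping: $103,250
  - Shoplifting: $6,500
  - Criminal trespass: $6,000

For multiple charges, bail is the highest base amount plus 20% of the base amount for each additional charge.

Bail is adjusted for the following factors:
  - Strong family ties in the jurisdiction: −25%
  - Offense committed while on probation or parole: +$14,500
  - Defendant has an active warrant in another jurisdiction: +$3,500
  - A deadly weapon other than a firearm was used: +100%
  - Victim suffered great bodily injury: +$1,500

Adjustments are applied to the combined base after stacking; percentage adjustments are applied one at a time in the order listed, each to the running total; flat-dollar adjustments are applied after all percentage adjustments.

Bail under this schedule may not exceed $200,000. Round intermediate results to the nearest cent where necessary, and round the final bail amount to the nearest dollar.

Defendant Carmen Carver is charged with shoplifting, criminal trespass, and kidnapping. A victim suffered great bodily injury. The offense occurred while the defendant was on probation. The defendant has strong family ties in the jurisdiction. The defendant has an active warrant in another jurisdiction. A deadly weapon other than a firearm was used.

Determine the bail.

$178,125

Base amounts from the schedule: shoplifting $6,500; criminal trespass $6,000; kidnapping $103,250.
Stacking rule: highest base plus 20% of each additional charge. Highest is kidnapping at $103,250. Additional: $6,500 × 20% = $1,300; $6,000 × 20% = $1,200. Combined base = $103,250 + $2,500 = $105,750.
Strong family ties in the jurisdiction (−25%): $105,750 × 0.75 = $79,312.50.
A deadly weapon other than a firearm was used (+100%): $79,312.50 × 2 = $158,625.
Offense committed while on probation or parole (+$14,500 flat): $158,625 + $14,500 = $173,125.
Defendant has an active warrant in another jurisdiction (+$3,500 flat): $173,125 + $3,500 = $176,625.
Victim suffered great bodily injury (+$1,500 flat): $176,625 + $1,500 = $178,125.
$178,125 is within the $200,000 maximum.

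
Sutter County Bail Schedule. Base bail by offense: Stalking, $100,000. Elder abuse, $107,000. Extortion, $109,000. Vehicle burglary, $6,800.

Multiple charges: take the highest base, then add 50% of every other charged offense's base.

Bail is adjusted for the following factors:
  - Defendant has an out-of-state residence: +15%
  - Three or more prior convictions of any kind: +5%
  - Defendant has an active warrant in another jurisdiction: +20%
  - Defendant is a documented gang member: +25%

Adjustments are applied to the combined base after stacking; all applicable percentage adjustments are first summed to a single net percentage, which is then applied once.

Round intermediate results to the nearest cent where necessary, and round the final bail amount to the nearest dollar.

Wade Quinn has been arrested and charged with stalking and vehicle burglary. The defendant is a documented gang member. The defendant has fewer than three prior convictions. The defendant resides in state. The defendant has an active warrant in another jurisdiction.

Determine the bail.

Base amounts from the schedule: stalking $100,000; vehicle burglary $6,800.
Stacking rule: highest base plus 50% of each additional charge. Highest is stalking at $100,000. Additional: $6,800 × 50% = $3,400. Combined base = $100,000 + $3,400 = $103,400.
Net percentage adjustment: +20% +25% = +45%. $103,400 × 1.45 = $149,930.

$149,930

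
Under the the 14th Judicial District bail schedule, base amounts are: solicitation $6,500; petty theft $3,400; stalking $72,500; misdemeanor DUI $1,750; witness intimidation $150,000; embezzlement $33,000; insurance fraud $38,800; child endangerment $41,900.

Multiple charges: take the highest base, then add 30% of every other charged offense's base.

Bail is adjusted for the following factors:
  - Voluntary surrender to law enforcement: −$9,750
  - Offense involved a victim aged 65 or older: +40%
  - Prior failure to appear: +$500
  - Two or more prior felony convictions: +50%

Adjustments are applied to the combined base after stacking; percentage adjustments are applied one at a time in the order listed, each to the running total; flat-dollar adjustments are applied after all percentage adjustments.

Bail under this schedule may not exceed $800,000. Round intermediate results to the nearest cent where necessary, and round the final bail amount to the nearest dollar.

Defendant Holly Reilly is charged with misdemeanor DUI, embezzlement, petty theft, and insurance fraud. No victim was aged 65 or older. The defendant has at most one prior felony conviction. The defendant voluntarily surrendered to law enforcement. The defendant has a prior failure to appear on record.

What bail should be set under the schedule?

$40,995

Base amounts from the schedule: misdemeanor DUI $1,750; embezzlement $33,000; petty theft $3,400; insurance fraud $38,800.
Stacking rule: highest base plus 30% of each additional charge. Highest is insurance fraud at $38,800. Additional: $1,750 × 30% = $525; $33,000 × 30% = $9,900; $3,400 × 30% = $1,020. Combined base = $38,800 + $11,445 = $50,245.
Voluntary surrender to law enforcement (−$9,750 flat): $50,245 − $9,750 = $40,495.
Prior failure to appear (+$500 flat): $40,495 + $500 = $40,995.
$40,995 is within the $800,000 maximum.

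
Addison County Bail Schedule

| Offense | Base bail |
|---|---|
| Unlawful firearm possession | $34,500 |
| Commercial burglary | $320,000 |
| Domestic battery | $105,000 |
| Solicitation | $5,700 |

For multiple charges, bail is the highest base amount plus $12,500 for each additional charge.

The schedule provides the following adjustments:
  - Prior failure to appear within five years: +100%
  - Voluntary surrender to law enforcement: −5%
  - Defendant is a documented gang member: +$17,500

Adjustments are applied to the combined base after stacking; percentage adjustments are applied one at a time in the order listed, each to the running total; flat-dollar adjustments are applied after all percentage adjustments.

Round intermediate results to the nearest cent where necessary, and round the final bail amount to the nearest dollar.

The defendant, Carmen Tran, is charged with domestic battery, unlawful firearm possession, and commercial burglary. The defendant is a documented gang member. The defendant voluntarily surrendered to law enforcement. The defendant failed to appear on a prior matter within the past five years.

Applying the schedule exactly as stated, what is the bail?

$673,000

Base amounts from the schedule: domestic battery $105,000; unlawful firearm possession $34,500; commercial burglary $320,000.
Stacking rule: highest base plus $12,500 per additional charge. Highest is commercial burglary at $320,000; 2 additional charges → +$25,000. Combined base = $345,000.
Prior failure to appear within five years (+100%): $345,000 × 2 = $690,000.
Voluntary surrender to law enforcement (−5%): $690,000 × 0.95 = $655,500.
Defendant is a documented gang member (+$17,500 flat): $655,500 + $17,500 = $673,000.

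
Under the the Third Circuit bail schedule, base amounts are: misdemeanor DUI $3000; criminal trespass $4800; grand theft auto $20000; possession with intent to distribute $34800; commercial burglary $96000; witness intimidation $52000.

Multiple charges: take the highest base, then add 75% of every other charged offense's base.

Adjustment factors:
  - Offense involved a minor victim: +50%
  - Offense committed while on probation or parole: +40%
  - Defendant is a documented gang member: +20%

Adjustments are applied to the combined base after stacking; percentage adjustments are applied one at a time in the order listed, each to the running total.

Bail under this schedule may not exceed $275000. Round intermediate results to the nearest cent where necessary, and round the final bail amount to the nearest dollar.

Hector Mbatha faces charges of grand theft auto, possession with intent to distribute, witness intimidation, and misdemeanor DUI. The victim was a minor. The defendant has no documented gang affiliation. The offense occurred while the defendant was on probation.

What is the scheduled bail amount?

Base amounts from the schedule: grand theft auto $20000; possession with intent to distribute $34800; witness intimidation $52000; misdemeanor DUI $3000.
Stacking rule: highest base plus 75% of each additional charge. Highest is witness intimidation at $52000. Additional: $20000 × 75% = $15000; $34800 × 75% = $26100; $3000 × 75% = $2250. Combined base = $52000 + $43350 = $95350.
Offense involved a minor victim (+50%): $95350 × 1.5 = $143025.
Offense committed while on probation or parole (+40%): $143025 × 1.4 = $200235.
$200235 is within the $275000 maximum.

$200235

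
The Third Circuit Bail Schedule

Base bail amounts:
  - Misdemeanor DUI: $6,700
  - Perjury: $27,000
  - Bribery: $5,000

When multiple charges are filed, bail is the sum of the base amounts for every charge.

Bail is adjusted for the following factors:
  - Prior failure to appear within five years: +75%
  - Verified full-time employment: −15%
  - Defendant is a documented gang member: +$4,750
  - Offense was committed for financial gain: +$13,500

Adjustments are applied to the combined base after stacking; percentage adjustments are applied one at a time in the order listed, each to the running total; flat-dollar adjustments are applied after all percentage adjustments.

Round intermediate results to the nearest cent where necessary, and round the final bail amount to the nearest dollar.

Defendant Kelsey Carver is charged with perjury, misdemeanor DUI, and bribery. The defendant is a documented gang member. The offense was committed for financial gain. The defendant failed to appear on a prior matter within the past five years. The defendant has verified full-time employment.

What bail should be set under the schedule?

$75,816

Base amounts from the schedule: perjury $27,000; misdemeanor DUI $6,700; bribery $5,000.
Stacking rule: sum of all bases. $27,000 + $6,700 + $5,000 = $38,700.
Prior failure to appear within five years (+75%): $38,700 × 1.75 = $67,725.
Verified full-time employment (−15%): $67,725 × 0.85 = $57,566.25.
Defendant is a documented gang member (+$4,750 flat): $57,566.25 + $4,750 = $62,316.25.
Offense was committed for financial gain (+$13,500 flat): $62,316.25 + $13,500 = $75,816.25.
Rounded to the nearest dollar: $75,816.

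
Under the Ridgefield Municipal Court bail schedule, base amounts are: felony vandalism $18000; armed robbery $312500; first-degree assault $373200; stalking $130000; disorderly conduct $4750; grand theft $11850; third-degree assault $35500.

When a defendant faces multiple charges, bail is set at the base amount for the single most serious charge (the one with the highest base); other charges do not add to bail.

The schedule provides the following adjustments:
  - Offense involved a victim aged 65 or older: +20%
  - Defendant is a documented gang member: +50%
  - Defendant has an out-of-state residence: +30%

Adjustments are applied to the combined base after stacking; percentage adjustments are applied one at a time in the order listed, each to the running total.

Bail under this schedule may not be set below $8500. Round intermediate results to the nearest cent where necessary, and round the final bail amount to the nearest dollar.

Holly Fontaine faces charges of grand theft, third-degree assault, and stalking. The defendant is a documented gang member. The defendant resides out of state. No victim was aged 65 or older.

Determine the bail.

Base amounts from the schedule: grand theft $11850; third-degree assault $35500; stalking $130000.
Stacking rule: use the highest base only. Highest is stalking at $130000. Combined base = $130000.
Defendant is a documented gang member (+50%): $130000 × 1.5 = $195000.
Defendant has an out-of-state residence (+30%): $195000 × 1.3 = $253500.
$253500 is at or above the $8500 minimum.

$253500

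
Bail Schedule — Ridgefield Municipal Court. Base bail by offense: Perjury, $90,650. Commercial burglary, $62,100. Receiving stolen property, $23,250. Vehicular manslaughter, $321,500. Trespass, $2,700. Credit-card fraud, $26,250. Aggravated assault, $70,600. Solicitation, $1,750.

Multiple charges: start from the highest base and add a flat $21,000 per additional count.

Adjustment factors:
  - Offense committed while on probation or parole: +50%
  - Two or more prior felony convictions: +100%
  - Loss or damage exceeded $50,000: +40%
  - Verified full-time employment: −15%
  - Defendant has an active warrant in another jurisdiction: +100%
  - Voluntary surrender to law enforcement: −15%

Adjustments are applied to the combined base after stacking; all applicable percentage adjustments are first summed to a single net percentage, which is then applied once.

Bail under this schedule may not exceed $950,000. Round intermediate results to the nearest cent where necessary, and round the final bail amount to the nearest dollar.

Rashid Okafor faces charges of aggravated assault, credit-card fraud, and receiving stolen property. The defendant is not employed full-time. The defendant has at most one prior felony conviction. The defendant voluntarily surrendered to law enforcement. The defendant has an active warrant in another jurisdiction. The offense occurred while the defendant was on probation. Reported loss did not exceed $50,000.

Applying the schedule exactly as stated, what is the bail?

$264,610

Base amounts from the schedule: aggravated assault $70,600; credit-card fraud $26,250; receiving stolen property $23,250.
Stacking rule: highest base plus $21,000 per additional charge. Highest is aggravated assault at $70,600; 2 additional charges → +$42,000. Combined base = $112,600.
Net percentage adjustment: +50% +100% −15% = +135%. $112,600 × 2.35 = $264,610.
$264,610 is within the $950,000 maximum.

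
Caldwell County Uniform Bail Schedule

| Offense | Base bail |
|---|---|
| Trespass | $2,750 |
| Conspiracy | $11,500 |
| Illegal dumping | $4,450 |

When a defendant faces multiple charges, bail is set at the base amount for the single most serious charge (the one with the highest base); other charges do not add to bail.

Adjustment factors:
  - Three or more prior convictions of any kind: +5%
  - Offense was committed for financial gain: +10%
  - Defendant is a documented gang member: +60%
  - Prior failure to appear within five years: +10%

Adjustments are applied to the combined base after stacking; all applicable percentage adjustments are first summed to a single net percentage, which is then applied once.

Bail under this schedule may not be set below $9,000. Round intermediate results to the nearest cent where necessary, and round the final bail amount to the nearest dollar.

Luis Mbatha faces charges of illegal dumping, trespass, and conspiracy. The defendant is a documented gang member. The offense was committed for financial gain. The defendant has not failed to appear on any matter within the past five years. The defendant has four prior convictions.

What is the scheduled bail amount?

Base amounts from the schedule: illegal dumping $4,450; trespass $2,750; conspiracy $11,500.
Stacking rule: use the highest base only. Highest is conspiracy at $11,500. Combined base = $11,500.
Net percentage adjustment: +5% +10% +60% = +75%. $11,500 × 1.75 = $20,125.
$20,125 is at or above the $9,000 minimum.

$20,125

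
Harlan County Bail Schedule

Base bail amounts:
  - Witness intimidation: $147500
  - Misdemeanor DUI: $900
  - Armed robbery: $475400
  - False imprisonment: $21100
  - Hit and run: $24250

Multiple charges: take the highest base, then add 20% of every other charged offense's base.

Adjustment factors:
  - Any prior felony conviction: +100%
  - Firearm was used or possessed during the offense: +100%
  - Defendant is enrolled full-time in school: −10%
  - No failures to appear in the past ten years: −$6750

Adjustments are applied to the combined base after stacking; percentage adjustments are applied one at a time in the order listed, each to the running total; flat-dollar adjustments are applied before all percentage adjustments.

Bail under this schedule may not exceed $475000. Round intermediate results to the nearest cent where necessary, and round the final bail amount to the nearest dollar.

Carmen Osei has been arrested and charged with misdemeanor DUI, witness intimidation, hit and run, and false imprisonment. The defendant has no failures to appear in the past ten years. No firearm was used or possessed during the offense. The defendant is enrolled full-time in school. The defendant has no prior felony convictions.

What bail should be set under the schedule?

Base amounts from the schedule: misdemeanor DUI $900; witness intimidation $147500; hit and run $24250; false imprisonment $21100.
Stacking rule: highest base plus 20% of each additional charge. Highest is witness intimidation at $147500. Additional: $900 × 20% = $180; $24250 × 20% = $4850; $21100 × 20% = $4220. Combined base = $147500 + $9250 = $156750.
No failures to appear in the past ten years (−$6750 flat): $156750 − $6750 = $150000.
Defendant is enrolled full-time in school (−10%): $150000 × 0.9 = $135000.
$135000 is within the $475000 maximum.

$135000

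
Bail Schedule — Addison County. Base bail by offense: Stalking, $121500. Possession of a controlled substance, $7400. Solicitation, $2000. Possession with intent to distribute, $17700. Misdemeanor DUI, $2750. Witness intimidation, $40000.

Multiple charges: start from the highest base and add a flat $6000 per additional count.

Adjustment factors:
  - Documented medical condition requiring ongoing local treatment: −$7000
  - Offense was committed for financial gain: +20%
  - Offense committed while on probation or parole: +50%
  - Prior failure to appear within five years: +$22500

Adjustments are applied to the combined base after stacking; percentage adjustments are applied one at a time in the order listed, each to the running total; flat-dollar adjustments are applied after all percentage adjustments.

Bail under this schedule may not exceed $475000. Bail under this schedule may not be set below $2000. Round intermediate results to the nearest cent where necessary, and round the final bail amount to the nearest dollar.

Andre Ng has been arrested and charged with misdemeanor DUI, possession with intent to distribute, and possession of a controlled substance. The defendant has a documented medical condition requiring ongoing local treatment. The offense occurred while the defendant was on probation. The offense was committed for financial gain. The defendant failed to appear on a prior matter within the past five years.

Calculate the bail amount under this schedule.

$68960

Base amounts from the schedule: misdemeanor DUI $2750; possession with intent to distribute $17700; possession of a controlled substance $7400.
Stacking rule: highest base plus $6000 per additional charge. Highest is possession with intent to distribute at $17700; 2 additional charges → +$12000. Combined base = $29700.
Offense was committed for financial gain (+20%): $29700 × 1.2 = $35640.
Offense committed while on probation or parole (+50%): $35640 × 1.5 = $53460.
Documented medical condition requiring ongoing local treatment (−$7000 flat): $53460 − $7000 = $46460.
Prior failure to appear within five years (+$22500 flat): $46460 + $22500 = $68960.
$68960 is within the $475000 maximum.
$68960 is at or above the $2000 minimum.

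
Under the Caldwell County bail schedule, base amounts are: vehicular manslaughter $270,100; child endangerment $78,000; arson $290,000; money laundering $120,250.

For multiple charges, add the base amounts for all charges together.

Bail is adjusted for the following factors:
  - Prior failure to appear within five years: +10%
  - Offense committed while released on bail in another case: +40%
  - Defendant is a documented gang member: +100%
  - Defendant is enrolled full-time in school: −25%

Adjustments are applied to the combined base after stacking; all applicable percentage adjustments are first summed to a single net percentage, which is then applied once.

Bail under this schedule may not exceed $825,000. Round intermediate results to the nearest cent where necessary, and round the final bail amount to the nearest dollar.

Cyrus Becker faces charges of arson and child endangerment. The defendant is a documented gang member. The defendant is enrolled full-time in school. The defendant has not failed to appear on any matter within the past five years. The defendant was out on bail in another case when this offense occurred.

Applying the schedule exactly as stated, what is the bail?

Base amounts from the schedule: arson $290,000; child endangerment $78,000.
Stacking rule: sum of all bases. $290,000 + $78,000 = $368,000.
Net percentage adjustment: +40% +100% −25% = +115%. $368,000 × 2.15 = $791,200.
$791,200 is within the $825,000 maximum.

$791,200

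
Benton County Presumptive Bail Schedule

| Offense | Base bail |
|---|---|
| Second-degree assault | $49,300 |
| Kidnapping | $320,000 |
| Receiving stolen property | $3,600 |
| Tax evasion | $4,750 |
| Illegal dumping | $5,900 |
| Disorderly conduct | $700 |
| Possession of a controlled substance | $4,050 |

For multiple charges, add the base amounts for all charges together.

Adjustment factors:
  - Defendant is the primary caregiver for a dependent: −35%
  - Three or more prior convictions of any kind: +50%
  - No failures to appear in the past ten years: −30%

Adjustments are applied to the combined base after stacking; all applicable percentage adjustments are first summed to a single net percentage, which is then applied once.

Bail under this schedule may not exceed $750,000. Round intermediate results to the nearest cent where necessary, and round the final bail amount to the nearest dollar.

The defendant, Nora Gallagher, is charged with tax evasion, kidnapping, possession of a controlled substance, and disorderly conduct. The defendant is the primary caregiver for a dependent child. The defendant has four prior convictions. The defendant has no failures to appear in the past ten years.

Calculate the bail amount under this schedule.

Base amounts from the schedule: tax evasion $4,750; kidnapping $320,000; possession of a controlled substance $4,050; disorderly conduct $700.
Stacking rule: sum of all bases. $4,750 + $320,000 + $4,050 + $700 = $329,500.
Net percentage adjustment: −35% +50% −30% = −15%. $329,500 × 0.85 = $280,075.
$280,075 is within the $750,000 maximum.

$280,075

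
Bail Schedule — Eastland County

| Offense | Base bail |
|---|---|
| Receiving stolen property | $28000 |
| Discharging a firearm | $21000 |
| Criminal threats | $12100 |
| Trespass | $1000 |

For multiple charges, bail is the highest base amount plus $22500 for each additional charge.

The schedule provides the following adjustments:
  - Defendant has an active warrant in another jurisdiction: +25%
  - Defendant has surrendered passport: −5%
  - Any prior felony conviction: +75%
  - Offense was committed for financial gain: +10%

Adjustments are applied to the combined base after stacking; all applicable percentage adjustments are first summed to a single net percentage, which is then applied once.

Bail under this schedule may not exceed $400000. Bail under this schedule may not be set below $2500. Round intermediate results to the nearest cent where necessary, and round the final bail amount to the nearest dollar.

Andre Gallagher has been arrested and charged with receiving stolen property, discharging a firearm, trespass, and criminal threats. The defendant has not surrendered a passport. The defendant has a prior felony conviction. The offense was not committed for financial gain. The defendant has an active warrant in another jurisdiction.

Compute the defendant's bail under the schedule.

$191000

Base amounts from the schedule: receiving stolen property $28000; discharging a firearm $21000; trespass $1000; criminal threats $12100.
Stacking rule: highest base plus $22500 per additional charge. Highest is receiving stolen property at $28000; 3 additional charges → +$67500. Combined base = $95500.
Net percentage adjustment: +25% +75% = +100%. $95500 × 2 = $191000.
$191000 is within the $400000 maximum.
$191000 is at or above the $2500 minimum.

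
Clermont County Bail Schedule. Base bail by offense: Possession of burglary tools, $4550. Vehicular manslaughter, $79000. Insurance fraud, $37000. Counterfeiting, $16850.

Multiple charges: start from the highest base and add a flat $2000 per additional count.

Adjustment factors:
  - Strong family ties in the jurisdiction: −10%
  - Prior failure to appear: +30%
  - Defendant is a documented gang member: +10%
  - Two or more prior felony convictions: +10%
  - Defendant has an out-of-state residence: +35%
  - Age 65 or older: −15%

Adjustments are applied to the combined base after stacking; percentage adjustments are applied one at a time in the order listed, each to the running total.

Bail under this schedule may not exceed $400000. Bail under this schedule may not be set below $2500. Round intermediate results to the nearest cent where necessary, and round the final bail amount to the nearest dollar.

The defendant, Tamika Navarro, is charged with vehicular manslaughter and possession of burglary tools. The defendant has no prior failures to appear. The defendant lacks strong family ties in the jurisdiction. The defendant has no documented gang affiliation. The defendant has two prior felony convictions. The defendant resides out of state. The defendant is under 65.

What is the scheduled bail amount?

Base amounts from the schedule: vehicular manslaughter $79000; possession of burglary tools $4550.
Stacking rule: highest base plus $2000 per additional charge. Highest is vehicular manslaughter at $79000; 1 additional charge → +$2000. Combined base = $81000.
Two or more prior felony convictions (+10%): $81000 × 1.1 = $89100.
Defendant has an out-of-state residence (+35%): $89100 × 1.35 = $120285.
$120285 is within the $400000 maximum.
$120285 is at or above the $2500 minimum.

$120285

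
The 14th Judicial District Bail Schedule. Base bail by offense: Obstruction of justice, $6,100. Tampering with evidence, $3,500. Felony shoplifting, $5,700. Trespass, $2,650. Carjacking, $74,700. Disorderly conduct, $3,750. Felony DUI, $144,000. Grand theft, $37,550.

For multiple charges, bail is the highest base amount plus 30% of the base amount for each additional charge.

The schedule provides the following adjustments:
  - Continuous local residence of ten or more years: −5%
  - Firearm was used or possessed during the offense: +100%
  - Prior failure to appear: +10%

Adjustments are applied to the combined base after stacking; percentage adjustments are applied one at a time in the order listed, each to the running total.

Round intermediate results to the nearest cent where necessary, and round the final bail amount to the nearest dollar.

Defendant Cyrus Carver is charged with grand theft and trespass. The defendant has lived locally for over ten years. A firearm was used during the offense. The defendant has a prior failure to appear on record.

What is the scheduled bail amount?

$80,141

Base amounts from the schedule: grand theft $37,550; trespass $2,650.
Stacking rule: highest base plus 30% of each additional charge. Highest is grand theft at $37,550. Additional: $2,650 × 30% = $795. Combined base = $37,550 + $795 = $38,345.
Continuous local residence of ten or more years (−5%): $38,345 × 0.95 = $36,427.75.
Firearm was used or possessed during the offense (+100%): $36,427.75 × 2 = $72,855.50.
Prior failure to appear (+10%): $72,855.50 × 1.1 = $80,141.05.
Rounded to the nearest dollar: $80,141.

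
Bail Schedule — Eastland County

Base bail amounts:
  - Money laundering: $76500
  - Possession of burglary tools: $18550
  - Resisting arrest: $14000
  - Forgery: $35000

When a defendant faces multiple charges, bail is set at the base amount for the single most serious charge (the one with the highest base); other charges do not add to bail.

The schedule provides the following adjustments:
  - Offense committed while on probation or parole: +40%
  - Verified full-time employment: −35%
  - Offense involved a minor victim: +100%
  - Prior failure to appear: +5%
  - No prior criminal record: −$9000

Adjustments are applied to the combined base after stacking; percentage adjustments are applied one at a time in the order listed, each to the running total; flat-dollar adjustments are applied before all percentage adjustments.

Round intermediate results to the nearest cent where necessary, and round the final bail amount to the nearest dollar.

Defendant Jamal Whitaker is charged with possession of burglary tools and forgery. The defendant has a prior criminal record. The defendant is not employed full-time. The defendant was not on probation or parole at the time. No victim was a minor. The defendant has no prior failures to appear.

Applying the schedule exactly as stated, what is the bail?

$35000

Base amounts from the schedule: possession of burglary tools $18550; forgery $35000.
Stacking rule: use the highest base only. Highest is forgery at $35000. Combined base = $35000.
No adjustment factors apply to this defendant.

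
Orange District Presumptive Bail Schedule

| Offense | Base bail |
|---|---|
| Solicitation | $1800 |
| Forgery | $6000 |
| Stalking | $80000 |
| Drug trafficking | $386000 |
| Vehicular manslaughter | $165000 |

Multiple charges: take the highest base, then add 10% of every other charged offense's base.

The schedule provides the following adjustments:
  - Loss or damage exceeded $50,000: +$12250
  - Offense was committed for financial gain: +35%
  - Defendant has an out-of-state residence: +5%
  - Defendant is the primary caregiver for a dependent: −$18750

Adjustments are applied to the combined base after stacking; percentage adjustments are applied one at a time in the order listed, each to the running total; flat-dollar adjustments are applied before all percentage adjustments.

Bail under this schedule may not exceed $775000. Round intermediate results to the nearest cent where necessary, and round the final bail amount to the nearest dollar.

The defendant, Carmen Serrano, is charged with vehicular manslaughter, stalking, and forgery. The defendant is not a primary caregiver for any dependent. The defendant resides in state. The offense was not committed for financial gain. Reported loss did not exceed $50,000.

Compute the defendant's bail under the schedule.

Base amounts from the schedule: vehicular manslaughter $165000; stalking $80000; forgery $6000.
Stacking rule: highest base plus 10% of each additional charge. Highest is vehicular manslaughter at $165000. Additional: $80000 × 10% = $8000; $6000 × 10% = $600. Combined base = $165000 + $8600 = $173600.
No adjustment factors apply to this defendant.
$173600 is within the $775000 maximum.

$173600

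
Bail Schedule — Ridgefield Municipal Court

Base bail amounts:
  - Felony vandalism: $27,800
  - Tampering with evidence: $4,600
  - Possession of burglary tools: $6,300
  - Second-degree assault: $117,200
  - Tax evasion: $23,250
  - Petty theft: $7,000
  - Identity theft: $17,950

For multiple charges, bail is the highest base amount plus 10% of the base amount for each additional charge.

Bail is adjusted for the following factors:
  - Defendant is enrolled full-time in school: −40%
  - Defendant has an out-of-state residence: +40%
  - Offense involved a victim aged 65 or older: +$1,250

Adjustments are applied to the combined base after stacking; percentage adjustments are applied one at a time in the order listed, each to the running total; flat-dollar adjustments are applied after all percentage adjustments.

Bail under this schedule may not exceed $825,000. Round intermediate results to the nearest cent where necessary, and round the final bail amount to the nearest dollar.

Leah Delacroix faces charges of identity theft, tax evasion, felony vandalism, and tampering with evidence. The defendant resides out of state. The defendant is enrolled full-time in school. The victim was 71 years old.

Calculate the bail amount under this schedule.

$28,449

Base amounts from the schedule: identity theft $17,950; tax evasion $23,250; felony vandalism $27,800; tampering with evidence $4,600.
Stacking rule: highest base plus 10% of each additional charge. Highest is felony vandalism at $27,800. Additional: $17,950 × 10% = $1,795; $23,250 × 10% = $2,325; $4,600 × 10% = $460. Combined base = $27,800 + $4,580 = $32,380.
Defendant is enrolled full-time in school (−40%): $32,380 × 0.6 = $19,428.
Defendant has an out-of-state residence (+40%): $19,428 × 1.4 = $27,199.20.
Offense involved a victim aged 65 or older (+$1,250 flat): $27,199.20 + $1,250 = $28,449.20.
$28,449.20 is within the $825,000 maximum.
Rounded to the nearest dollar: $28,449.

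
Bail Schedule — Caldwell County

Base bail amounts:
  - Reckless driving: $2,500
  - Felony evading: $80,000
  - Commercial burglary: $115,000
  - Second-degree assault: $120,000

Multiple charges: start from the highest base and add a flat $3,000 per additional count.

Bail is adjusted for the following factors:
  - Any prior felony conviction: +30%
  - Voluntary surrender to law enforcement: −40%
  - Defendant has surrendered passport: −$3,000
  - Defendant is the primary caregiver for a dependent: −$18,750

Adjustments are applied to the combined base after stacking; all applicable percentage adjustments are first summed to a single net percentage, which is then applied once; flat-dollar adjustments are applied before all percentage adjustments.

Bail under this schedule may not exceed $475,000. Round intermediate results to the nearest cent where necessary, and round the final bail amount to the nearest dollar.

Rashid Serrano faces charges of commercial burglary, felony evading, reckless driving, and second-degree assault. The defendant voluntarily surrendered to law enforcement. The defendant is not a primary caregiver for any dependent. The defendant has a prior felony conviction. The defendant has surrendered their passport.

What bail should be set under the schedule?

$113,400

Base amounts from the schedule: commercial burglary $115,000; felony evading $80,000; reckless driving $2,500; second-degree assault $120,000.
Stacking rule: highest base plus $3,000 per additional charge. Highest is second-degree assault at $120,000; 3 additional charges → +$9,000. Combined base = $129,000.
Defendant has surrendered passport (−$3,000 flat): $129,000 − $3,000 = $126,000.
Net percentage adjustment: +30% −40% = −10%. $126,000 × 0.9 = $113,400.
$113,400 is within the $475,000 maximum.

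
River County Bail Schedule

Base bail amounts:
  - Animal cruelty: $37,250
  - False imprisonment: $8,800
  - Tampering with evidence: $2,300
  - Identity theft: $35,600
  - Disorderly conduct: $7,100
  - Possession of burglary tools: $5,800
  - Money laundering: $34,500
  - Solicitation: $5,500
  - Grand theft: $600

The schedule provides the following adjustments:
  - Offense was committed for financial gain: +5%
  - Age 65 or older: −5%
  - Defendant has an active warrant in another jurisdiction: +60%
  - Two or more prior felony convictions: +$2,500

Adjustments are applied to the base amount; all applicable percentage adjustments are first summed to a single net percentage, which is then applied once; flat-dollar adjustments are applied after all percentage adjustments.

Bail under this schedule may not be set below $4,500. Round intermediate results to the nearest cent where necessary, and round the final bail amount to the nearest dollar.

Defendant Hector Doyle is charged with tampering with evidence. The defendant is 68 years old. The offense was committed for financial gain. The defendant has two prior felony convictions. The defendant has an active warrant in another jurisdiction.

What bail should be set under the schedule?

Base amounts from the schedule: tampering with evidence $2,300.
Single charge. Combined base = $2,300.
Net percentage adjustment: +5% −5% +60% = +60%. $2,300 × 1.6 = $3,680.
Two or more prior felony convictions (+$2,500 flat): $3,680 + $2,500 = $6,180.
$6,180 is at or above the $4,500 minimum.

$6,180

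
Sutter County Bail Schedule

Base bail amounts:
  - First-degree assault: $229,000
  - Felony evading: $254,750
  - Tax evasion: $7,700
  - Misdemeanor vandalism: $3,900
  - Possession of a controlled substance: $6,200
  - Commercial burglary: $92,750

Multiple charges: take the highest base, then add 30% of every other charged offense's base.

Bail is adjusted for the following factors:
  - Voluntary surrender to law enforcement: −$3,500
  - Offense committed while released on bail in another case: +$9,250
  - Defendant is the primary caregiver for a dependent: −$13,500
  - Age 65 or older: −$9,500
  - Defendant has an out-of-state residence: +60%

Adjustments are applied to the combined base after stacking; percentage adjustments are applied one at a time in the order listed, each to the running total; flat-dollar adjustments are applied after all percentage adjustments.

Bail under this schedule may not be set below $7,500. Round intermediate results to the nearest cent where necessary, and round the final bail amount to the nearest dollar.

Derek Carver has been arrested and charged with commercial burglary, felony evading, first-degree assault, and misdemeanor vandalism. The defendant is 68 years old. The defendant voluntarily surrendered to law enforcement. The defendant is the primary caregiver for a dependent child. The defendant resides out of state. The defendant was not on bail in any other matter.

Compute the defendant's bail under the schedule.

Base amounts from the schedule: commercial burglary $92,750; felony evading $254,750; first-degree assault $229,000; misdemeanor vandalism $3,900.
Stacking rule: highest base plus 30% of each additional charge. Highest is felony evading at $254,750. Additional: $92,750 × 30% = $27,825; $229,000 × 30% = $68,700; $3,900 × 30% = $1,170. Combined base = $254,750 + $97,695 = $352,445.
Defendant has an out-of-state residence (+60%): $352,445 × 1.6 = $563,912.
Voluntary surrender to law enforcement (−$3,500 flat): $563,912 − $3,500 = $560,412.
Defendant is the primary caregiver for a dependent (−$13,500 flat): $560,412 − $13,500 = $546,912.
Age 65 or older (−$9,500 flat): $546,912 − $9,500 = $537,412.
$537,412 is at or above the $7,500 minimum.

$537,412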